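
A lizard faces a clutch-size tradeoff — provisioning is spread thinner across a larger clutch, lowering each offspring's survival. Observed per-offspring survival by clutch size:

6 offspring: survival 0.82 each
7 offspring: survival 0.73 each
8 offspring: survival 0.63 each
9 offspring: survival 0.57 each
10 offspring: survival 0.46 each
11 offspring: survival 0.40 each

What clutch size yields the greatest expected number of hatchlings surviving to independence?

9

Expected hatchlings surviving to independence = c × s(c):
  c=6: 6 × 0.82 = 4.920
  c=7: 7 × 0.73 = 5.110
  c=8: 8 × 0.63 = 5.040
  c=9: 9 × 0.57 = 5.130
  c=10: 10 × 0.46 = 4.600
  c=11: 11 × 0.40 = 4.400
Maximum at c = 9 (5.130 hatchlings surviving to independence).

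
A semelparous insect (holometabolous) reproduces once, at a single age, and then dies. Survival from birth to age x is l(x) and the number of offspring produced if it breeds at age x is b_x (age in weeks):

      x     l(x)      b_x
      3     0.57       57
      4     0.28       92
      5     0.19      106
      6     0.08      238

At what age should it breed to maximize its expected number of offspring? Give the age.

3

Expected offspring if breeding at age x = l(x) × b_x:
  age 3: 0.57 × 57 = 32.490
  age 4: 0.28 × 92 = 25.760
  age 5: 0.19 × 106 = 20.140
  age 6: 0.08 × 238 = 19.040
Maximum at age 3 (32.490).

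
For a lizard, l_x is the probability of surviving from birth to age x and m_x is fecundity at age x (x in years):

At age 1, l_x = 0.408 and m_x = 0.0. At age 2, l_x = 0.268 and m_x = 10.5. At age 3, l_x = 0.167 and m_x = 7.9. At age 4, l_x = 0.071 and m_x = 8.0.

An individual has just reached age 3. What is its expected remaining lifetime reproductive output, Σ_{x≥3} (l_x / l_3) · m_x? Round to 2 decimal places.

l_3 = 0.167. Conditional survival from age 3 to x is l_x / l_3.
  x=3: (0.167/0.167) × 7.9 = 7.9000
  x=4: (0.071/0.167) × 8.0 = 3.4012
Sum = 7.9000 + 3.4012 = 11.3012

11.30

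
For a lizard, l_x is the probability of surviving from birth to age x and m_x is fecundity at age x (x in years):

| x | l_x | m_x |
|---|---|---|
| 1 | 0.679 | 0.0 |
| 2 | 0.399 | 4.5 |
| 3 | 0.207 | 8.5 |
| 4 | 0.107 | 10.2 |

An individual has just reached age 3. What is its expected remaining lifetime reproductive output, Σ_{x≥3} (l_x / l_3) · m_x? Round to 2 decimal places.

13.77

l_3 = 0.207. Conditional survival from age 3 to x is l_x / l_3.
  x=3: (0.207/0.207) × 8.5 = 8.5000
  x=4: (0.107/0.207) × 10.2 = 5.2725
Sum = 8.5000 + 5.2725 = 13.7725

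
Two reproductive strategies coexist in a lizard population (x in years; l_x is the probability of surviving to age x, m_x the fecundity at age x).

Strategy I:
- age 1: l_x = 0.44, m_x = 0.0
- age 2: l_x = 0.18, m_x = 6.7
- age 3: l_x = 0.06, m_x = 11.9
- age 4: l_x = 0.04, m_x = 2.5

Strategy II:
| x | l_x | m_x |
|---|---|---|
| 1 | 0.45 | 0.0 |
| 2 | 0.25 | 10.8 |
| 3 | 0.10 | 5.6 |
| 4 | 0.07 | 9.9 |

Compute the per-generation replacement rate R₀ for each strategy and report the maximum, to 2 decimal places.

Strategy I: R₀ = 0.44×0.0 + 0.18×6.7 + 0.06×11.9 + 0.04×2.5 = 2.0200
Strategy II: R₀ = 0.45×0.0 + 0.25×10.8 + 0.10×5.6 + 0.07×9.9 = 3.9530
Highest R₀: strategy II with 3.9530.

3.95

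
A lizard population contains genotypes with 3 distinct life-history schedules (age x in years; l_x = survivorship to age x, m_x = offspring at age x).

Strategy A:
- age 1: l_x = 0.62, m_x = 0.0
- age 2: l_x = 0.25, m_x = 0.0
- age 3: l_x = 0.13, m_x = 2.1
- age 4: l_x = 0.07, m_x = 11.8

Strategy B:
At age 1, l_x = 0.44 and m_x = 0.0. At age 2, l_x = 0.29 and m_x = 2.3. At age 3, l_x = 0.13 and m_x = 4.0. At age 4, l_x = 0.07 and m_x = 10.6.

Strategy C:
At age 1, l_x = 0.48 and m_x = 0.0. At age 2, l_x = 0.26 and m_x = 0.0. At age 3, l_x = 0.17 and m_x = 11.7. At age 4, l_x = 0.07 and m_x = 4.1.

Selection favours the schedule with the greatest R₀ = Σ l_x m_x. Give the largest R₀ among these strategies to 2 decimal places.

2.28

Strategy A: R₀ = 0.62×0.0 + 0.25×0.0 + 0.13×2.1 + 0.07×11.8 = 1.0990
Strategy B: R₀ = 0.44×0.0 + 0.29×2.3 + 0.13×4.0 + 0.07×10.6 = 1.9290
Strategy C: R₀ = 0.48×0.0 + 0.26×0.0 + 0.17×11.7 + 0.07×4.1 = 2.2760
Highest R₀: strategy C with 2.2760.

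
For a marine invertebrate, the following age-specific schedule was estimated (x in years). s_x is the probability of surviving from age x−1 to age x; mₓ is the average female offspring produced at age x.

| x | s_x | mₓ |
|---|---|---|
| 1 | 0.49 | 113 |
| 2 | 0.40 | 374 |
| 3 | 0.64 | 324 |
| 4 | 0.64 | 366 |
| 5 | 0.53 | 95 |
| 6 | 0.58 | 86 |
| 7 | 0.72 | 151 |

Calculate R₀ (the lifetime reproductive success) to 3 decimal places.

207.547

Survivorship from birth: l_x = s_1·s_2·…·s_x.
  l_1 = 0.49000
  l_2 = 0.19600
  l_3 = 0.12544
  l_4 = 0.08028
  l_5 = 0.04255
  l_6 = 0.02468
  l_7 = 0.01777
R₀ = Σ l_x mₓ:
  age 1: 0.49000 × 113 = 55.3700
  age 2: 0.19600 × 374 = 73.3040
  age 3: 0.12544 × 324 = 40.6426
  age 4: 0.08028 × 366 = 29.3825
  age 5: 0.04255 × 95 = 4.0423
  age 6: 0.02468 × 86 = 2.1225
  age 7: 0.01777 × 151 = 2.6833
R₀ = 55.3700 + 73.3040 + 40.6426 + 29.3825 + 4.0423 + 2.1225 + 2.6833 = 207.5470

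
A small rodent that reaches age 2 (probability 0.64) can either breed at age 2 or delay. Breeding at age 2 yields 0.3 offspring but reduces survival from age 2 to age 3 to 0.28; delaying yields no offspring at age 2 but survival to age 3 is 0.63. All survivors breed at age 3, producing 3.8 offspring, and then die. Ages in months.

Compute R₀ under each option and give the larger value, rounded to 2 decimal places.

breed at age 2: R₀ = 0.64 × (0.3 + 0.28 × 3.8) = 0.64 × 1.3640 = 0.8730
delay to age 3: R₀ = 0.64 × (0.63 × 3.8) = 0.64 × 2.3940 = 1.5322
Higher: delay to age 3 (1.5322).

1.53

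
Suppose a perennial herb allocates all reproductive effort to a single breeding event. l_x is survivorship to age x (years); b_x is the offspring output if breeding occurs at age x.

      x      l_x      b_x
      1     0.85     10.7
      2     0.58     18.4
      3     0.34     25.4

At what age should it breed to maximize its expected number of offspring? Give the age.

Expected offspring if breeding at age x = l_x × b_x:
  age 1: 0.85 × 10.7 = 9.095
  age 2: 0.58 × 18.4 = 10.672
  age 3: 0.34 × 25.4 = 8.636
Maximum at age 2 (10.672).

2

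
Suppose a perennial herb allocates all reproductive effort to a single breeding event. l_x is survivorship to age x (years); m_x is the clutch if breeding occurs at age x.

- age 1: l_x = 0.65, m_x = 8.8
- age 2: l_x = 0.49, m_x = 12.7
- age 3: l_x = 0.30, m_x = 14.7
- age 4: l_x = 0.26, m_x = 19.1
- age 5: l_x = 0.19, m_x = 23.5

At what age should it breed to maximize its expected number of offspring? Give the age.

Expected offspring if breeding at age x = l_x × m_x:
  age 1: 0.65 × 8.8 = 5.720
  age 2: 0.49 × 12.7 = 6.223
  age 3: 0.30 × 14.7 = 4.410
  age 4: 0.26 × 19.1 = 4.966
  age 5: 0.19 × 23.5 = 4.465
Maximum at age 2 (6.223).

2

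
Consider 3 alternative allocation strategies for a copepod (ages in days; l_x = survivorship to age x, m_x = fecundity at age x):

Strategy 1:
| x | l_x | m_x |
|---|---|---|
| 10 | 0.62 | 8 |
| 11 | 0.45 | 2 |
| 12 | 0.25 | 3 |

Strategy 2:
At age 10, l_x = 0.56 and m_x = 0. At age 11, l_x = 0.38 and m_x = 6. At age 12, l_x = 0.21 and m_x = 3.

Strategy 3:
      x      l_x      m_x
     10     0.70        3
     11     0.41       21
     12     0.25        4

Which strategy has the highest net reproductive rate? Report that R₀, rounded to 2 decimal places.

11.71

Strategy 1: R₀ = 0.62×8 + 0.45×2 + 0.25×3 = 6.6100
Strategy 2: R₀ = 0.56×0 + 0.38×6 + 0.21×3 = 2.9100
Strategy 3: R₀ = 0.70×3 + 0.41×21 + 0.25×4 = 11.7100
Highest R₀: strategy 3 with 11.7100.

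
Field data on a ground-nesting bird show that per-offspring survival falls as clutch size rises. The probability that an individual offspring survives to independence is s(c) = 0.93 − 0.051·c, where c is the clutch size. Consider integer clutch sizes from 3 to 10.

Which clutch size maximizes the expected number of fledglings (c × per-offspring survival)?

Expected fledglings = c × s(c):
  c=3: 3 × 0.777 = 2.331
  c=4: 4 × 0.726 = 2.904
  c=5: 5 × 0.675 = 3.375
  c=6: 6 × 0.624 = 3.744
  c=7: 7 × 0.573 = 4.011
  c=8: 8 × 0.522 = 4.176
  c=9: 9 × 0.471 = 4.239
  c=10: 10 × 0.420 = 4.200
Maximum at c = 9 (4.239 fledglings).

9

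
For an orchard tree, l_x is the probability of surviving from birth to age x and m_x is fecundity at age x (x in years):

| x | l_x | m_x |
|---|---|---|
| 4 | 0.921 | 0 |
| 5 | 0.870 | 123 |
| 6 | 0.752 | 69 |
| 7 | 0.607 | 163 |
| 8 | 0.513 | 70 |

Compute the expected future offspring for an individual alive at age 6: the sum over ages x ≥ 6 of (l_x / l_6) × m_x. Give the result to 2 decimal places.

248.32

l_6 = 0.752. Conditional survival from age 6 to x is l_x / l_6.
  x=6: (0.752/0.752) × 69 = 69.0000
  x=7: (0.607/0.752) × 163 = 131.5705
  x=8: (0.513/0.752) × 70 = 47.7527
Sum = 69.0000 + 131.5705 + 47.7527 = 248.3231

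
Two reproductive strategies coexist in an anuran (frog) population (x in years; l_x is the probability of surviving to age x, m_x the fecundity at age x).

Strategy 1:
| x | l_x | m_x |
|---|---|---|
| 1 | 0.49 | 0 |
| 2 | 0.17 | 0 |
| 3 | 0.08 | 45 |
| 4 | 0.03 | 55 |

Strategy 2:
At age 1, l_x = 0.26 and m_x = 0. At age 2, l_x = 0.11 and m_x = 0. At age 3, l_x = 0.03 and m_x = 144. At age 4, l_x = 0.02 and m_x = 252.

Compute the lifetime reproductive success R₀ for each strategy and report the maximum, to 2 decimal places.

Strategy 1: R₀ = 0.49×0 + 0.17×0 + 0.08×45 + 0.03×55 = 5.2500
Strategy 2: R₀ = 0.26×0 + 0.11×0 + 0.03×144 + 0.02×252 = 9.3600
Highest R₀: strategy 2 with 9.3600.

9.36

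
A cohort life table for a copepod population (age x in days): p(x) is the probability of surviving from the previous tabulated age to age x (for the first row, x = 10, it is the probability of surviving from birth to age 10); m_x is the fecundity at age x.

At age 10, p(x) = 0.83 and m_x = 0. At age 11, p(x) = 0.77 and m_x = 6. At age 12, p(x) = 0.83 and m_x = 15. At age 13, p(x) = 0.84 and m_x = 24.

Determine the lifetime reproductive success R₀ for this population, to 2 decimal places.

22.49

Survivorship from birth: l_x = p_10·p_11·…·p_x.
  l_10 = 0.83000
  l_11 = 0.63910
  l_12 = 0.53045
  l_13 = 0.44558
R₀ = Σ l_x m_x:
  age 10: 0.83000 × 0 = 0.0000
  age 11: 0.63910 × 6 = 3.8346
  age 12: 0.53045 × 15 = 7.9567
  age 13: 0.44558 × 24 = 10.6939
R₀ = 0.0000 + 3.8346 + 7.9567 + 10.6939 = 22.4853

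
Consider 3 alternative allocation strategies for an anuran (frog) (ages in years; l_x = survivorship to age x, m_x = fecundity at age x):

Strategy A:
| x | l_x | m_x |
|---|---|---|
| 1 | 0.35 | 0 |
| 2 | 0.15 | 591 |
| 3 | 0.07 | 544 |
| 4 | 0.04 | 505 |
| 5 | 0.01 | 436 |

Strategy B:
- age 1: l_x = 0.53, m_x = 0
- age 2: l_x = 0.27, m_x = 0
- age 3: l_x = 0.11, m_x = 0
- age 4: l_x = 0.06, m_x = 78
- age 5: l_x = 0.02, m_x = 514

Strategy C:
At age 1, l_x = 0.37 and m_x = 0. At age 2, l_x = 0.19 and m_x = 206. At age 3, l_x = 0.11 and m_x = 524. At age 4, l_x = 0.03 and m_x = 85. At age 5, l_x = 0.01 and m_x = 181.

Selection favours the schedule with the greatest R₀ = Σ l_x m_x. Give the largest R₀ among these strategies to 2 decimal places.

151.29

Strategy A: R₀ = 0.35×0 + 0.15×591 + 0.07×544 + 0.04×505 + 0.01×436 = 151.2900
Strategy B: R₀ = 0.53×0 + 0.27×0 + 0.11×0 + 0.06×78 + 0.02×514 = 14.9600
Strategy C: R₀ = 0.37×0 + 0.19×206 + 0.11×524 + 0.03×85 + 0.01×181 = 101.1400
Highest R₀: strategy A with 151.2900.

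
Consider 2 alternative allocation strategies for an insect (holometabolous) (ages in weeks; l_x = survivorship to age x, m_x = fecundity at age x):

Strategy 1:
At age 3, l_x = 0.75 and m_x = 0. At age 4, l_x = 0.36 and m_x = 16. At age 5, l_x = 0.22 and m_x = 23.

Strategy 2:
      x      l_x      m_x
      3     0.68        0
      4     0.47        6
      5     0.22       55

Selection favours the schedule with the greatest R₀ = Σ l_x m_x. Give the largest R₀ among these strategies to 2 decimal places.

14.92

Strategy 1: R₀ = 0.75×0 + 0.36×16 + 0.22×23 = 10.8200
Strategy 2: R₀ = 0.68×0 + 0.47×6 + 0.22×55 = 14.9200
Highest R₀: strategy 2 with 14.9200.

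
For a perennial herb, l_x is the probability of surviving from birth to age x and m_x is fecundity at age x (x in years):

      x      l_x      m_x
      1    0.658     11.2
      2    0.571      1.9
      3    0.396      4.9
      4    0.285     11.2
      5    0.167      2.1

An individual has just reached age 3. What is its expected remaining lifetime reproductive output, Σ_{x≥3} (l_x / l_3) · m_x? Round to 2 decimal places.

l_3 = 0.396. Conditional survival from age 3 to x is l_x / l_3.
  x=3: (0.396/0.396) × 4.9 = 4.9000
  x=4: (0.285/0.396) × 11.2 = 8.0606
  x=5: (0.167/0.396) × 2.1 = 0.8856
Sum = 4.9000 + 8.0606 + 0.8856 = 13.8462

13.85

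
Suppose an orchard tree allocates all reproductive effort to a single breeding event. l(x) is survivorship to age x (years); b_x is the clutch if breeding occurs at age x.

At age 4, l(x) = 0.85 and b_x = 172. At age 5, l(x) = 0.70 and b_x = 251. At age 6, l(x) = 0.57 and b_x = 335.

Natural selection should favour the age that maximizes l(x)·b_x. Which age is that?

6

Expected offspring if breeding at age x = l(x) × b_x:
  age 4: 0.85 × 172 = 146.200
  age 5: 0.70 × 251 = 175.700
  age 6: 0.57 × 335 = 190.950
Maximum at age 6 (190.950).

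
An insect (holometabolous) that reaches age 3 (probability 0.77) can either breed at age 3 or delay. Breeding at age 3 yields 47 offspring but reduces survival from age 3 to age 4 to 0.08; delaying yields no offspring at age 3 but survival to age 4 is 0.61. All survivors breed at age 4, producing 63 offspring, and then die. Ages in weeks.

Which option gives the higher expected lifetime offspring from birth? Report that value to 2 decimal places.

breed at age 3: R₀ = 0.77 × (47 + 0.08 × 63) = 0.77 × 52.0400 = 40.0708
delay to age 4: R₀ = 0.77 × (0.61 × 63) = 0.77 × 38.4300 = 29.5911
Higher: breed at age 3 (40.0708).

40.07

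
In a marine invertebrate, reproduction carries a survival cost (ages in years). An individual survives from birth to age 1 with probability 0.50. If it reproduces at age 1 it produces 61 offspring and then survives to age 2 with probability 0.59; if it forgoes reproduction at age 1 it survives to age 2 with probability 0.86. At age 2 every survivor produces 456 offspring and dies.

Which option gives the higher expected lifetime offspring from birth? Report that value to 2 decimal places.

breed at age 1: R₀ = 0.50 × (61 + 0.59 × 456) = 0.50 × 330.0400 = 165.0200
delay to age 2: R₀ = 0.50 × (0.86 × 456) = 0.50 × 392.1600 = 196.0800
Higher: delay to age 2 (196.0800).

196.08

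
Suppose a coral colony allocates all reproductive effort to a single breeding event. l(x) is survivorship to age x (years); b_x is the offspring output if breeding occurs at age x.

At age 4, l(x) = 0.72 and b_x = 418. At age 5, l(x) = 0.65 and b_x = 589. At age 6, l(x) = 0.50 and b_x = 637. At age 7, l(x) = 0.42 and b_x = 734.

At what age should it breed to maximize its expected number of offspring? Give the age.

5

Expected offspring if breeding at age x = l(x) × b_x:
  age 4: 0.72 × 418 = 300.960
  age 5: 0.65 × 589 = 382.850
  age 6: 0.50 × 637 = 318.500
  age 7: 0.42 × 734 = 308.280
Maximum at age 5 (382.850).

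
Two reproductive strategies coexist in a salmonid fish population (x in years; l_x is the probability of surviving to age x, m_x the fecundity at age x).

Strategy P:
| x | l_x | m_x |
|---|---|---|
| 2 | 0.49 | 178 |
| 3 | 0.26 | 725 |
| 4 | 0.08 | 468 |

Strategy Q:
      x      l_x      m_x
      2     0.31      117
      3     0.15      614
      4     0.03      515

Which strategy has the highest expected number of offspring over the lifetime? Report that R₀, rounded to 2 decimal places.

Strategy P: R₀ = 0.49×178 + 0.26×725 + 0.08×468 = 313.1600
Strategy Q: R₀ = 0.31×117 + 0.15×614 + 0.03×515 = 143.8200
Highest R₀: strategy P with 313.1600.

313.16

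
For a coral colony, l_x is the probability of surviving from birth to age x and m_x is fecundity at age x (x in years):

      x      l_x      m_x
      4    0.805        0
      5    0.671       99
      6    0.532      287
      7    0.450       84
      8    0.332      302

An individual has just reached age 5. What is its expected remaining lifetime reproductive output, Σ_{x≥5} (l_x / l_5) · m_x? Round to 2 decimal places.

l_5 = 0.671. Conditional survival from age 5 to x is l_x / l_5.
  x=5: (0.671/0.671) × 99 = 99.0000
  x=6: (0.532/0.671) × 287 = 227.5469
  x=7: (0.450/0.671) × 84 = 56.3338
  x=8: (0.332/0.671) × 302 = 149.4247
Sum = 99.0000 + 227.5469 + 56.3338 + 149.4247 = 532.3055

532.31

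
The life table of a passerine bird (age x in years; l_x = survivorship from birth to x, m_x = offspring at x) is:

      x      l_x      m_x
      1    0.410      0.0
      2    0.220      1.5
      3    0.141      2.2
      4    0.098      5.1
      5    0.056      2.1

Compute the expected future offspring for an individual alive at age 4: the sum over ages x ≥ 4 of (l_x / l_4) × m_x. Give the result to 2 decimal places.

l_4 = 0.098. Conditional survival from age 4 to x is l_x / l_4.
  x=4: (0.098/0.098) × 5.1 = 5.1000
  x=5: (0.056/0.098) × 2.1 = 1.2000
Sum = 5.1000 + 1.2000 = 6.3000

6.30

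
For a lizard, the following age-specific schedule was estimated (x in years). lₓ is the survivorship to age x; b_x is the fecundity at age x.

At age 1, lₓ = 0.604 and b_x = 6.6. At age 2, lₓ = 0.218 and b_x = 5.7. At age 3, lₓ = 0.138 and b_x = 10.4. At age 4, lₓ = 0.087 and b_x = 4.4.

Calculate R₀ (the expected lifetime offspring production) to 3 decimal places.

R₀ = Σ lₓ b_x:
  age 1: 0.604 × 6.6 = 3.9864
  age 2: 0.218 × 5.7 = 1.2426
  age 3: 0.138 × 10.4 = 1.4352
  age 4: 0.087 × 4.4 = 0.3828
R₀ = 3.9864 + 1.2426 + 1.4352 + 0.3828 = 7.0470

7.047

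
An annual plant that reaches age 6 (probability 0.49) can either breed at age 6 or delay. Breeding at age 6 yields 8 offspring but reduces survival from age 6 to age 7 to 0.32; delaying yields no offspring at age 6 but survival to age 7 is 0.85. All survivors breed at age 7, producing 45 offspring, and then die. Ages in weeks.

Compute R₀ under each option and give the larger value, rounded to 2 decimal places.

18.74

breed at age 6: R₀ = 0.49 × (8 + 0.32 × 45) = 0.49 × 22.4000 = 10.9760
delay to age 7: R₀ = 0.49 × (0.85 × 45) = 0.49 × 38.2500 = 18.7425
Higher: delay to age 7 (18.7425).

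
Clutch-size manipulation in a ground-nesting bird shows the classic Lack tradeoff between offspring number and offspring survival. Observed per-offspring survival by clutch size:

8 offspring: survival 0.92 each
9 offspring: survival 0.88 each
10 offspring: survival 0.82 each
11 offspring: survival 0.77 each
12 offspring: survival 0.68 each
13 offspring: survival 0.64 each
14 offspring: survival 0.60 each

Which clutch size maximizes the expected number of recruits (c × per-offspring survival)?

Expected recruits = c × s(c):
  c=8: 8 × 0.92 = 7.360
  c=9: 9 × 0.88 = 7.920
  c=10: 10 × 0.82 = 8.200
  c=11: 11 × 0.77 = 8.470
  c=12: 12 × 0.68 = 8.160
  c=13: 13 × 0.64 = 8.320
  c=14: 14 × 0.60 = 8.400
Maximum at c = 11 (8.470 recruits).

11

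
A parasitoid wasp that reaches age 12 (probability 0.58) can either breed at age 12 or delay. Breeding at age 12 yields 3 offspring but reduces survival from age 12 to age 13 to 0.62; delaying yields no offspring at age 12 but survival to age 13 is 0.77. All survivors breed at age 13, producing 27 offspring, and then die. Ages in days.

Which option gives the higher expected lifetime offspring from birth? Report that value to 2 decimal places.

12.06

breed at age 12: R₀ = 0.58 × (3 + 0.62 × 27) = 0.58 × 19.7400 = 11.4492
delay to age 13: R₀ = 0.58 × (0.77 × 27) = 0.58 × 20.7900 = 12.0582
Higher: delay to age 13 (12.0582).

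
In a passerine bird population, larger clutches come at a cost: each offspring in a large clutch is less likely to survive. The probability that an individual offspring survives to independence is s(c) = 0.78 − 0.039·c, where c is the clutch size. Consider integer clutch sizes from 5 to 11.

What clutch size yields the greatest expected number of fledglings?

10

Expected fledglings = c × s(c):
  c=5: 5 × 0.585 = 2.925
  c=6: 6 × 0.546 = 3.276
  c=7: 7 × 0.507 = 3.549
  c=8: 8 × 0.468 = 3.744
  c=9: 9 × 0.429 = 3.861
  c=10: 10 × 0.390 = 3.900
  c=11: 11 × 0.351 = 3.861
Maximum at c = 10 (3.900 fledglings).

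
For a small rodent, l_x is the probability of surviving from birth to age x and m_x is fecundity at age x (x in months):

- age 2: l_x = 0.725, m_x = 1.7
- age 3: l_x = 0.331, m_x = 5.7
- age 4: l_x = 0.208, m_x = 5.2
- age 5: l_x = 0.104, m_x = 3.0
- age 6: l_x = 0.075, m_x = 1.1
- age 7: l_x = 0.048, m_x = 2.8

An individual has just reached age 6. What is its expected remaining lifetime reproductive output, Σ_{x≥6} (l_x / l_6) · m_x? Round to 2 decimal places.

l_6 = 0.075. Conditional survival from age 6 to x is l_x / l_6.
  x=6: (0.075/0.075) × 1.1 = 1.1000
  x=7: (0.048/0.075) × 2.8 = 1.7920
Sum = 1.1000 + 1.7920 = 2.8920

2.89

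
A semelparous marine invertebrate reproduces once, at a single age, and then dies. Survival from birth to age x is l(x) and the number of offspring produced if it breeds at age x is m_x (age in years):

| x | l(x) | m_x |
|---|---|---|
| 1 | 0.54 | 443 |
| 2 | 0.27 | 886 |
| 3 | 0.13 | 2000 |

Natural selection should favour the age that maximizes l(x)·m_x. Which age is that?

3

Expected offspring if breeding at age x = l(x) × m_x:
  age 1: 0.54 × 443 = 239.220
  age 2: 0.27 × 886 = 239.220
  age 3: 0.13 × 2000 = 260.000
Maximum at age 3 (260.000).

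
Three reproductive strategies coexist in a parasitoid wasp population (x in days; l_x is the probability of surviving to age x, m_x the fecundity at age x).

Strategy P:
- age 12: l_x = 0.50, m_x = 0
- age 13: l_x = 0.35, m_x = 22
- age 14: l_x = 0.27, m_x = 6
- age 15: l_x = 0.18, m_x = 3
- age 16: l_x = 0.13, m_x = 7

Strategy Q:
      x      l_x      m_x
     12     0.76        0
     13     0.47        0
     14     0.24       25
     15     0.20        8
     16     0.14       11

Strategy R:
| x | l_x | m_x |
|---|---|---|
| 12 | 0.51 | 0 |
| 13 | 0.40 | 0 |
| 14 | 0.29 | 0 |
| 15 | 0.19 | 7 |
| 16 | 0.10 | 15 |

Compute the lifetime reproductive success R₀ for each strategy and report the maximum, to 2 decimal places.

10.77

Strategy P: R₀ = 0.50×0 + 0.35×22 + 0.27×6 + 0.18×3 + 0.13×7 = 10.7700
Strategy Q: R₀ = 0.76×0 + 0.47×0 + 0.24×25 + 0.20×8 + 0.14×11 = 9.1400
Strategy R: R₀ = 0.51×0 + 0.40×0 + 0.29×0 + 0.19×7 + 0.10×15 = 2.8300
Highest R₀: strategy P with 10.7700.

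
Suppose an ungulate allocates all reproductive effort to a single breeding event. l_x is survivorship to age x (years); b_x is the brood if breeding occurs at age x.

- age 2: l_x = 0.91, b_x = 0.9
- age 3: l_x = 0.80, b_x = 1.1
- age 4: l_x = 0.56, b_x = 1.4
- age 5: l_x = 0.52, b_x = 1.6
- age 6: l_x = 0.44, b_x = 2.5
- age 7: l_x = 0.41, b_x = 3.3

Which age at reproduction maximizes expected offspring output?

Expected offspring if breeding at age x = l_x × b_x:
  age 2: 0.91 × 0.9 = 0.819
  age 3: 0.80 × 1.1 = 0.880
  age 4: 0.56 × 1.4 = 0.784
  age 5: 0.52 × 1.6 = 0.832
  age 6: 0.44 × 2.5 = 1.100
  age 7: 0.41 × 3.3 = 1.353
Maximum at age 7 (1.353).

7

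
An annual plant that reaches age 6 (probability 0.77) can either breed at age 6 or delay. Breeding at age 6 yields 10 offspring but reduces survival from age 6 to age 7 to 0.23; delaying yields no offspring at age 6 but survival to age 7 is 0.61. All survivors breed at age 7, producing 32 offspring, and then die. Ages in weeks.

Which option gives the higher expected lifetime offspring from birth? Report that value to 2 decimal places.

15.03

breed at age 6: R₀ = 0.77 × (10 + 0.23 × 32) = 0.77 × 17.3600 = 13.3672
delay to age 7: R₀ = 0.77 × (0.61 × 32) = 0.77 × 19.5200 = 15.0304
Higher: delay to age 7 (15.0304).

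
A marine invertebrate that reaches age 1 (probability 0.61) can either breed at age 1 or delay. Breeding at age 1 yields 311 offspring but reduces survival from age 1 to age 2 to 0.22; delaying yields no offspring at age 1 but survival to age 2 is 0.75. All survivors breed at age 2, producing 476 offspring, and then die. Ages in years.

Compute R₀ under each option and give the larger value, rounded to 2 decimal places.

breed at age 1: R₀ = 0.61 × (311 + 0.22 × 476) = 0.61 × 415.7200 = 253.5892
delay to age 2: R₀ = 0.61 × (0.75 × 476) = 0.61 × 357.0000 = 217.7700
Higher: breed at age 1 (253.5892).

253.59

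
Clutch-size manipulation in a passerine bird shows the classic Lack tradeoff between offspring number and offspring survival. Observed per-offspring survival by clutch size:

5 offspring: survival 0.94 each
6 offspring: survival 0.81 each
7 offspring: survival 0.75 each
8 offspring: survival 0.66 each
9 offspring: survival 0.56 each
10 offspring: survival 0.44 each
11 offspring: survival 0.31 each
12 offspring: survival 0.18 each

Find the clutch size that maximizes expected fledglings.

8

Expected fledglings = c × s(c):
  c=5: 5 × 0.94 = 4.700
  c=6: 6 × 0.81 = 4.860
  c=7: 7 × 0.75 = 5.250
  c=8: 8 × 0.66 = 5.280
  c=9: 9 × 0.56 = 5.040
  c=10: 10 × 0.44 = 4.400
  c=11: 11 × 0.31 = 3.410
  c=12: 12 × 0.18 = 2.160
Maximum at c = 8 (5.280 fledglings).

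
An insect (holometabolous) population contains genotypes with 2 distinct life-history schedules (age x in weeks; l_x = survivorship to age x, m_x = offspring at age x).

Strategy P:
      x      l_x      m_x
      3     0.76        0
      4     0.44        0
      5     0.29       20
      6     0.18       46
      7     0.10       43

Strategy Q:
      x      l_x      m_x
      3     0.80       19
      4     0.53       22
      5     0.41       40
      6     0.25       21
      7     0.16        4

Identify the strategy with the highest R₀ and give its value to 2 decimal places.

49.15

Strategy P: R₀ = 0.76×0 + 0.44×0 + 0.29×20 + 0.18×46 + 0.10×43 = 18.3800
Strategy Q: R₀ = 0.80×19 + 0.53×22 + 0.41×40 + 0.25×21 + 0.16×4 = 49.1500
Highest R₀: strategy Q with 49.1500.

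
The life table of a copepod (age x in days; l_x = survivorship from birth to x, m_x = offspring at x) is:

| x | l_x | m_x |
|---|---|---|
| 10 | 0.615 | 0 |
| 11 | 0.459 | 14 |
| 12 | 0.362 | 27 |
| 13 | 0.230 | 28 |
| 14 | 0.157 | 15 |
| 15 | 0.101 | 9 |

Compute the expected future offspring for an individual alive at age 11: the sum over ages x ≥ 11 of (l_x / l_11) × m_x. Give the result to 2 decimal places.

l_11 = 0.459. Conditional survival from age 11 to x is l_x / l_11.
  x=11: (0.459/0.459) × 14 = 14.0000
  x=12: (0.362/0.459) × 27 = 21.2941
  x=13: (0.230/0.459) × 28 = 14.0305
  x=14: (0.157/0.459) × 15 = 5.1307
  x=15: (0.101/0.459) × 9 = 1.9804
Sum = 14.0000 + 21.2941 + 14.0305 + 5.1307 + 1.9804 = 56.4357

56.44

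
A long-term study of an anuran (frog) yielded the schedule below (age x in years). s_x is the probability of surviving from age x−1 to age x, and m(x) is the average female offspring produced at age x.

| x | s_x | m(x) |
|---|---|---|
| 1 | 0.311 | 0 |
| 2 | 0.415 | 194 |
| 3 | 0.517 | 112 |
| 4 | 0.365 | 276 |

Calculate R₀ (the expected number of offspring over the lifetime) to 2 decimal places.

Survivorship from birth: l_x = s_1·s_2·…·s_x.
  l_1 = 0.31100
  l_2 = 0.12906
  l_3 = 0.06673
  l_4 = 0.02436
R₀ = Σ l_x m(x):
  age 1: 0.31100 × 0 = 0.0000
  age 2: 0.12906 × 194 = 25.0376
  age 3: 0.06673 × 112 = 7.4738
  age 4: 0.02436 × 276 = 6.7234
R₀ = 0.0000 + 25.0376 + 7.4738 + 6.7234 = 39.2348

39.23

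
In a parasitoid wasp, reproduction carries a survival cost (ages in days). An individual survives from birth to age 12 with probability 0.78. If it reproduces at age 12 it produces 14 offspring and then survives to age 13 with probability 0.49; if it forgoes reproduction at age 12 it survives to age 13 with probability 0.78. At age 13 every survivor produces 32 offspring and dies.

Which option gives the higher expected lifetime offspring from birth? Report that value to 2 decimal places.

23.15

breed at age 12: R₀ = 0.78 × (14 + 0.49 × 32) = 0.78 × 29.6800 = 23.1504
delay to age 13: R₀ = 0.78 × (0.78 × 32) = 0.78 × 24.9600 = 19.4688
Higher: breed at age 12 (23.1504).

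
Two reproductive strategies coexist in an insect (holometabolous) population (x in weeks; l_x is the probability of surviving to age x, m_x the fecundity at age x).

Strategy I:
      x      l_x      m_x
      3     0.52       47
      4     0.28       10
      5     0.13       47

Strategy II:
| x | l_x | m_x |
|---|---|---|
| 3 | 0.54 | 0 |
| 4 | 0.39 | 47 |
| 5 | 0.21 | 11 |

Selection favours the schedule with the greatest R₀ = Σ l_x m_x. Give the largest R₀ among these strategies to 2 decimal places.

33.35

Strategy I: R₀ = 0.52×47 + 0.28×10 + 0.13×47 = 33.3500
Strategy II: R₀ = 0.54×0 + 0.39×47 + 0.21×11 = 20.6400
Highest R₀: strategy I with 33.3500.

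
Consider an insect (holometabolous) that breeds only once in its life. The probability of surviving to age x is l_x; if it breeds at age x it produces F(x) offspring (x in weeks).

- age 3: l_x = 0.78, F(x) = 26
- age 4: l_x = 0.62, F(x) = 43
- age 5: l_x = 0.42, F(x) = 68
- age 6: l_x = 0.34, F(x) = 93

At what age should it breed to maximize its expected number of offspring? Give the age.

6

Expected offspring if breeding at age x = l_x × F(x):
  age 3: 0.78 × 26 = 20.280
  age 4: 0.62 × 43 = 26.660
  age 5: 0.42 × 68 = 28.560
  age 6: 0.34 × 93 = 31.620
Maximum at age 6 (31.620).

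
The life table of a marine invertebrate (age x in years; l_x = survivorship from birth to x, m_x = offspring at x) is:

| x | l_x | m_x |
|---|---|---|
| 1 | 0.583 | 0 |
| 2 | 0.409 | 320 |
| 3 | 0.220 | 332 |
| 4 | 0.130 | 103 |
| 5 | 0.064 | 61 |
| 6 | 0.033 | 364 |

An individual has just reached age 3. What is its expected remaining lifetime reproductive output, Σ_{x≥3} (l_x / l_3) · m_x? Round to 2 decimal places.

465.21

l_3 = 0.220. Conditional survival from age 3 to x is l_x / l_3.
  x=3: (0.220/0.220) × 332 = 332.0000
  x=4: (0.130/0.220) × 103 = 60.8636
  x=5: (0.064/0.220) × 61 = 17.7455
  x=6: (0.033/0.220) × 364 = 54.6000
Sum = 332.0000 + 60.8636 + 17.7455 + 54.6000 = 465.2091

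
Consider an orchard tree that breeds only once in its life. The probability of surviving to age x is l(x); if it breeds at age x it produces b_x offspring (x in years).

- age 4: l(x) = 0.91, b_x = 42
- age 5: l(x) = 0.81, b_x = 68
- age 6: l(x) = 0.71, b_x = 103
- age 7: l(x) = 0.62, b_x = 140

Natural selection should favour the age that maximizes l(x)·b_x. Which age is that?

Expected offspring if breeding at age x = l(x) × b_x:
  age 4: 0.91 × 42 = 38.220
  age 5: 0.81 × 68 = 55.080
  age 6: 0.71 × 103 = 73.130
  age 7: 0.62 × 140 = 86.800
Maximum at age 7 (86.800).

7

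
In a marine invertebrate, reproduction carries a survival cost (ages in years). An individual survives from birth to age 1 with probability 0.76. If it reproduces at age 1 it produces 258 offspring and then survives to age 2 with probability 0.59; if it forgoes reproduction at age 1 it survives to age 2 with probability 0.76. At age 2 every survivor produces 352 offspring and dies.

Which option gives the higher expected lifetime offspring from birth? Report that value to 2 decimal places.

353.92

breed at age 1: R₀ = 0.76 × (258 + 0.59 × 352) = 0.76 × 465.6800 = 353.9168
delay to age 2: R₀ = 0.76 × (0.76 × 352) = 0.76 × 267.5200 = 203.3152
Higher: breed at age 1 (353.9168).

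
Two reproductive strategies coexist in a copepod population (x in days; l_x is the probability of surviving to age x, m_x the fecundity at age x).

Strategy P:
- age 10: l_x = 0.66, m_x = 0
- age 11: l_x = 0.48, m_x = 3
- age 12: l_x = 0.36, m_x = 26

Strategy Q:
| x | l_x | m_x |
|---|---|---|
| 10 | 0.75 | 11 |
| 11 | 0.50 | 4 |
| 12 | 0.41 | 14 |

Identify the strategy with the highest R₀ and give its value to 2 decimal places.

15.99

Strategy P: R₀ = 0.66×0 + 0.48×3 + 0.36×26 = 10.8000
Strategy Q: R₀ = 0.75×11 + 0.50×4 + 0.41×14 = 15.9900
Highest R₀: strategy Q with 15.9900.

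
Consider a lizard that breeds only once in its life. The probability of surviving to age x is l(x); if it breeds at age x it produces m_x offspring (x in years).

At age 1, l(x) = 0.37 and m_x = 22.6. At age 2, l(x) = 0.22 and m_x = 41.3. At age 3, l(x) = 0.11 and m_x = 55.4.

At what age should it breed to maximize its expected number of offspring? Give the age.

Expected offspring if breeding at age x = l(x) × m_x:
  age 1: 0.37 × 22.6 = 8.362
  age 2: 0.22 × 41.3 = 9.086
  age 3: 0.11 × 55.4 = 6.094
Maximum at age 2 (9.086).

2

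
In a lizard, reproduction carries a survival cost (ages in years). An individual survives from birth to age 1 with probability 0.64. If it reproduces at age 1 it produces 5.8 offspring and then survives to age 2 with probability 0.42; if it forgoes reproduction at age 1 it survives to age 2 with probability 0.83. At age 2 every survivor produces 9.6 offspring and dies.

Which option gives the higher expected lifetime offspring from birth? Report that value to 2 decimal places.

6.29

breed at age 1: R₀ = 0.64 × (5.8 + 0.42 × 9.6) = 0.64 × 9.8320 = 6.2925
delay to age 2: R₀ = 0.64 × (0.83 × 9.6) = 0.64 × 7.9680 = 5.0995
Higher: breed at age 1 (6.2925).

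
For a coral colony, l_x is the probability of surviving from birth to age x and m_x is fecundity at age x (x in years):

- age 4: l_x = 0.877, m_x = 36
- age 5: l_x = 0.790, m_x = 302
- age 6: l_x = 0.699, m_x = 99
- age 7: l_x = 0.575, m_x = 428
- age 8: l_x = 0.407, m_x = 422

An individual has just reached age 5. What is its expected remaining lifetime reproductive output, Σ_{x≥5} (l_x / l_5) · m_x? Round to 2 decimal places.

918.53

l_5 = 0.790. Conditional survival from age 5 to x is l_x / l_5.
  x=5: (0.790/0.790) × 302 = 302.0000
  x=6: (0.699/0.790) × 99 = 87.5962
  x=7: (0.575/0.790) × 428 = 311.5190
  x=8: (0.407/0.790) × 422 = 217.4101
Sum = 302.0000 + 87.5962 + 311.5190 + 217.4101 = 918.5253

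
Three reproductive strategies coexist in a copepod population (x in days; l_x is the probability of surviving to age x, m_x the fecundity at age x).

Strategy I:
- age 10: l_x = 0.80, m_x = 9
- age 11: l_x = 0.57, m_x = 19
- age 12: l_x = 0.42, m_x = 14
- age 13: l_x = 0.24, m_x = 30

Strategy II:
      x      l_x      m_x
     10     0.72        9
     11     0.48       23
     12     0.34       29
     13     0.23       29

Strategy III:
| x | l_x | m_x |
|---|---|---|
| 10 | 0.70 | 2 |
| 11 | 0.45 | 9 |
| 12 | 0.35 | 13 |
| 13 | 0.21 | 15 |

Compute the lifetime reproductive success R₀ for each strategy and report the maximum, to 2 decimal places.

34.05

Strategy I: R₀ = 0.80×9 + 0.57×19 + 0.42×14 + 0.24×30 = 31.1100
Strategy II: R₀ = 0.72×9 + 0.48×23 + 0.34×29 + 0.23×29 = 34.0500
Strategy III: R₀ = 0.70×2 + 0.45×9 + 0.35×13 + 0.21×15 = 13.1500
Highest R₀: strategy II with 34.0500.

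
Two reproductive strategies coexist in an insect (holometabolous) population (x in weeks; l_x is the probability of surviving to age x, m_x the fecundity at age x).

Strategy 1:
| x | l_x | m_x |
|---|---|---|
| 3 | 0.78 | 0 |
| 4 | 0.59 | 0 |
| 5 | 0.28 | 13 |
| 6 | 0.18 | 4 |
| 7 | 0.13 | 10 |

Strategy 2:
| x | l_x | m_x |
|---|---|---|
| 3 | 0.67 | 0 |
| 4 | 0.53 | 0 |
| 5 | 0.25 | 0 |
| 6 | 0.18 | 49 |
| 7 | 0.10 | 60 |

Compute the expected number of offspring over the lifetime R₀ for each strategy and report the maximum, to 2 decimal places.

Strategy 1: R₀ = 0.78×0 + 0.59×0 + 0.28×13 + 0.18×4 + 0.13×10 = 5.6600
Strategy 2: R₀ = 0.67×0 + 0.53×0 + 0.25×0 + 0.18×49 + 0.10×60 = 14.8200
Highest R₀: strategy 2 with 14.8200.

14.82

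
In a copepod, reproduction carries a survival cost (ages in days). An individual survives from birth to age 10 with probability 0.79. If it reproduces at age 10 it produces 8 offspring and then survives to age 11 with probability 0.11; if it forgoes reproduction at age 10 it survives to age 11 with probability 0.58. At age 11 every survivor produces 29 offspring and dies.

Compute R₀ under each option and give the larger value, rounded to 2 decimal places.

13.29

breed at age 10: R₀ = 0.79 × (8 + 0.11 × 29) = 0.79 × 11.1900 = 8.8401
delay to age 11: R₀ = 0.79 × (0.58 × 29) = 0.79 × 16.8200 = 13.2878
Higher: delay to age 11 (13.2878).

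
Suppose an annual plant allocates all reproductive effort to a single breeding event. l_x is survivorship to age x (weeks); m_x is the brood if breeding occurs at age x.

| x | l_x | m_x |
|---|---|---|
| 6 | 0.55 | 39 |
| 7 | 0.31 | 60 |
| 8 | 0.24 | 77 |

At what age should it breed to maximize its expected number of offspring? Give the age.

Expected offspring if breeding at age x = l_x × m_x:
  age 6: 0.55 × 39 = 21.450
  age 7: 0.31 × 60 = 18.600
  age 8: 0.24 × 77 = 18.480
Maximum at age 6 (21.450).

6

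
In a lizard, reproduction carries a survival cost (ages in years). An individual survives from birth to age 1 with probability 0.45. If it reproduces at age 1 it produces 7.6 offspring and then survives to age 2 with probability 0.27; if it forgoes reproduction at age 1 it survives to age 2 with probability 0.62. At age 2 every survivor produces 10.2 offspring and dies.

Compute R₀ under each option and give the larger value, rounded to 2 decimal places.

4.66

breed at age 1: R₀ = 0.45 × (7.6 + 0.27 × 10.2) = 0.45 × 10.3540 = 4.6593
delay to age 2: R₀ = 0.45 × (0.62 × 10.2) = 0.45 × 6.3240 = 2.8458
Higher: breed at age 1 (4.6593).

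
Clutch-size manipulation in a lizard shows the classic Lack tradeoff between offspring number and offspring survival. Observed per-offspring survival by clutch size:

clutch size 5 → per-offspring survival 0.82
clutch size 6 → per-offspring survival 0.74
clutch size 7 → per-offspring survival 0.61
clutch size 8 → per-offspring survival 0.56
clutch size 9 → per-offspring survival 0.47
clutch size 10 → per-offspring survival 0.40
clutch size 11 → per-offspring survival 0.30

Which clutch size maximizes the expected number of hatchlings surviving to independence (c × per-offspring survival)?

8

Expected hatchlings surviving to independence = c × s(c):
  c=5: 5 × 0.82 = 4.100
  c=6: 6 × 0.74 = 4.440
  c=7: 7 × 0.61 = 4.270
  c=8: 8 × 0.56 = 4.480
  c=9: 9 × 0.47 = 4.230
  c=10: 10 × 0.40 = 4.000
  c=11: 11 × 0.30 = 3.300
Maximum at c = 8 (4.480 hatchlings surviving to independence).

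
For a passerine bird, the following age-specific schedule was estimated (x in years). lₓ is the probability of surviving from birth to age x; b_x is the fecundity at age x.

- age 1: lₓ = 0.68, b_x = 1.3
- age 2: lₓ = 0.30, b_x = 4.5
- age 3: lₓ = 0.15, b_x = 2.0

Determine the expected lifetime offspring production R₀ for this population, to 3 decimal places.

R₀ = Σ lₓ b_x:
  age 1: 0.68 × 1.3 = 0.8840
  age 2: 0.30 × 4.5 = 1.3500
  age 3: 0.15 × 2.0 = 0.3000
R₀ = 0.8840 + 1.3500 + 0.3000 = 2.5340

2.534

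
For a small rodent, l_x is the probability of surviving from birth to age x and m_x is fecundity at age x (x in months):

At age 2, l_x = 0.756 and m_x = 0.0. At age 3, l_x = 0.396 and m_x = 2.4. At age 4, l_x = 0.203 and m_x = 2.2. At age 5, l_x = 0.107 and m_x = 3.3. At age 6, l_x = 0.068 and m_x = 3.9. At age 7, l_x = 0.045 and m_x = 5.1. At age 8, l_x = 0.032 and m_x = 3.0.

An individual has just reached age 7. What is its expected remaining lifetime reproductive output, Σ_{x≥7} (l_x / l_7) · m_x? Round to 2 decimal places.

7.23

l_7 = 0.045. Conditional survival from age 7 to x is l_x / l_7.
  x=7: (0.045/0.045) × 5.1 = 5.1000
  x=8: (0.032/0.045) × 3.0 = 2.1333
Sum = 5.1000 + 2.1333 = 7.2333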